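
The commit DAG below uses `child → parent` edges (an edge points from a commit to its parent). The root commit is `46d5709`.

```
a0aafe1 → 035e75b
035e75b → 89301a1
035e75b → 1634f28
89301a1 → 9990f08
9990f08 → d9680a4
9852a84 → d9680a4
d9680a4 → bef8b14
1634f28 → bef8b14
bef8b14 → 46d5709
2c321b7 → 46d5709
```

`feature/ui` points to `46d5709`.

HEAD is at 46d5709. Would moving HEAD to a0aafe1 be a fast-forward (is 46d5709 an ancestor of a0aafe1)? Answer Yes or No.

A fast-forward from 46d5709 to a0aafe1 is possible iff 46d5709 is an ancestor of a0aafe1.
Ancestors of a0aafe1: {035e75b, 1634f28, 46d5709, 89301a1, 9990f08, a0aafe1, bef8b14, d9680a4}.
46d5709 is among them, so fast-forward is possible.

Yes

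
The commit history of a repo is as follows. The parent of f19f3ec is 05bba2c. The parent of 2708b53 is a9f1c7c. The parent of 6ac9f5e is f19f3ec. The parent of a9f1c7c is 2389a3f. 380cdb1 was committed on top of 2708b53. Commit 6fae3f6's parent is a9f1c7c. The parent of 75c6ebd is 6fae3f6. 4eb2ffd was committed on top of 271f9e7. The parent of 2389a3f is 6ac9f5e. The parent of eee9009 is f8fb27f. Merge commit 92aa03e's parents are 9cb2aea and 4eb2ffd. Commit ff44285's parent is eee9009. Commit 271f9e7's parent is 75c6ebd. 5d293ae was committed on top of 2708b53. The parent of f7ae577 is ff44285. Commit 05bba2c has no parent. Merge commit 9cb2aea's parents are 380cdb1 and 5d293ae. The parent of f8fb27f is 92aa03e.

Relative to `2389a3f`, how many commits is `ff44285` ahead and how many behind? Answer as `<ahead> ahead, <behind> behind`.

Reachable from ff44285: {05bba2c, 2389a3f, 2708b53, 271f9e7, 380cdb1, 4eb2ffd, 5d293ae, 6ac9f5e, 6fae3f6, 75c6ebd, 92aa03e, 9cb2aea, a9f1c7c, eee9009, f19f3ec, f8fb27f, ff44285}.
Reachable from 2389a3f: {05bba2c, 2389a3f, 6ac9f5e, f19f3ec}.
Only in ff44285's history (ahead): {2708b53, 271f9e7, 380cdb1, 4eb2ffd, 5d293ae, 6fae3f6, 75c6ebd, 92aa03e, 9cb2aea, a9f1c7c, eee9009, f8fb27f, ff44285} — 13.
Only in 2389a3f's history (behind): {} — 0.

13 ahead, 0 behind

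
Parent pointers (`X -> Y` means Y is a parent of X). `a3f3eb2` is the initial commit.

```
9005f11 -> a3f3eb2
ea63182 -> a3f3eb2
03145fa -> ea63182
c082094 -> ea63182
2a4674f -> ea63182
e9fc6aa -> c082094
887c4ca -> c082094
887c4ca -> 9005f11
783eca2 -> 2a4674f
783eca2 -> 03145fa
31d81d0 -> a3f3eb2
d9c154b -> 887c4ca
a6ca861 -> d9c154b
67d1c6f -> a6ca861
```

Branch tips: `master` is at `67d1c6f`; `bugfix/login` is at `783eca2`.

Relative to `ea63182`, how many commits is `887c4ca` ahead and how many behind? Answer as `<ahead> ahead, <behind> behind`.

Reachable from 887c4ca: {887c4ca, 9005f11, a3f3eb2, c082094, ea63182}.
Reachable from ea63182: {a3f3eb2, ea63182}.
Only in 887c4ca's history (ahead): {887c4ca, 9005f11, c082094} — 3.
Only in ea63182's history (behind): {} — 0.

3 ahead, 0 behind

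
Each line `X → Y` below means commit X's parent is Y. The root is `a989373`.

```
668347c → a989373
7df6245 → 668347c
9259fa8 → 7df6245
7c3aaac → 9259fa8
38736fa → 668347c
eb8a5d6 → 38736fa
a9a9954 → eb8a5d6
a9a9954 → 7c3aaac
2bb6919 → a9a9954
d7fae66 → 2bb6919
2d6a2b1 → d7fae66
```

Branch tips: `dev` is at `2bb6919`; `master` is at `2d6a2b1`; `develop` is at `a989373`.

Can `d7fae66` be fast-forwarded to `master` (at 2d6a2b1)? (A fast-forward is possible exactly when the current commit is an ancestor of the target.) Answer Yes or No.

A fast-forward from d7fae66 to 2d6a2b1 is possible iff d7fae66 is an ancestor of 2d6a2b1.
Ancestors of 2d6a2b1: {2bb6919, 2d6a2b1, 38736fa, 668347c, 7c3aaac, 7df6245, 9259fa8, a989373, a9a9954, d7fae66, eb8a5d6}.
d7fae66 is among them, so fast-forward is possible.

Yes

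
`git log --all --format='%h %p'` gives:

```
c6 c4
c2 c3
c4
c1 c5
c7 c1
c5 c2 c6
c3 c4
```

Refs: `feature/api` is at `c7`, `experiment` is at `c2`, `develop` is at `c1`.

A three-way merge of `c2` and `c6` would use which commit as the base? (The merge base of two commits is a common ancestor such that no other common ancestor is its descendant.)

Ancestors of c2: {c2, c3, c4}.
Ancestors of c6: {c4, c6}.
Common ancestors: {c4}.
The only common ancestor is c4, so it is the merge base.

c4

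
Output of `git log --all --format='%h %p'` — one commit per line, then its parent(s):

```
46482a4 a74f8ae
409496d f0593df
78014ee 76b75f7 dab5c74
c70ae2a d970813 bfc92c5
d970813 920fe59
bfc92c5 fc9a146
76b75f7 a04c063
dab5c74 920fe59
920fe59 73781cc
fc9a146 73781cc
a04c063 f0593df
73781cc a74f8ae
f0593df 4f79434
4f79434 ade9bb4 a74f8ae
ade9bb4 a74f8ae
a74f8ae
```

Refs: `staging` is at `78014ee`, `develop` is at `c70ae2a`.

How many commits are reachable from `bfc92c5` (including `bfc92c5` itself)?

4

Walking parent pointers from bfc92c5: reachable set = {73781cc, a74f8ae, bfc92c5, fc9a146}.
That is 4 commits.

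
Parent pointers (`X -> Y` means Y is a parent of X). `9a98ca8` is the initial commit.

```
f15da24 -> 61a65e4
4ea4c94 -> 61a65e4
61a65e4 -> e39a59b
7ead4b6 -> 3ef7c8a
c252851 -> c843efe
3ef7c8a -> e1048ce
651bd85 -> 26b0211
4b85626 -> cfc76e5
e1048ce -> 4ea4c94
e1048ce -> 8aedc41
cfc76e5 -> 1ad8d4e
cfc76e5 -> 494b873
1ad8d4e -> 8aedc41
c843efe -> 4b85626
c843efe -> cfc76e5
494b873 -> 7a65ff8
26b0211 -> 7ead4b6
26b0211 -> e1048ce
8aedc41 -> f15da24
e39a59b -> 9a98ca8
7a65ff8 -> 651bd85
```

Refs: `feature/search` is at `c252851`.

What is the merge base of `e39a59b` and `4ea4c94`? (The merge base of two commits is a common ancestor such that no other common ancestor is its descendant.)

e39a59b

Ancestors of e39a59b: {9a98ca8, e39a59b}.
Ancestors of 4ea4c94: {4ea4c94, 61a65e4, 9a98ca8, e39a59b}.
Common ancestors: {9a98ca8, e39a59b}.
Among these, e39a59b is not an ancestor of any other common ancestor — it is the merge base.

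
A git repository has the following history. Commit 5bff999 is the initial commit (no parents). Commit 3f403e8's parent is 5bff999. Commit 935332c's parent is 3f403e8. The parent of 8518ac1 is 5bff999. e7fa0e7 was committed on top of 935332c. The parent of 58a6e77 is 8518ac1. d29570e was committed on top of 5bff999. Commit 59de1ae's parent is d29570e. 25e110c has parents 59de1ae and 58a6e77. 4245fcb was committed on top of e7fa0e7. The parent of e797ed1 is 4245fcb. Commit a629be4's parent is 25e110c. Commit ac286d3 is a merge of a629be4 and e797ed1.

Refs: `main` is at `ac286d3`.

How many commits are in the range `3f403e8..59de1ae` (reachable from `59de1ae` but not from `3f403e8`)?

Reachable from 59de1ae: {59de1ae, 5bff999, d29570e}.
Reachable from 3f403e8: {3f403e8, 5bff999}.
In 59de1ae's history but not 3f403e8's: {59de1ae, d29570e} — 2 commits.

2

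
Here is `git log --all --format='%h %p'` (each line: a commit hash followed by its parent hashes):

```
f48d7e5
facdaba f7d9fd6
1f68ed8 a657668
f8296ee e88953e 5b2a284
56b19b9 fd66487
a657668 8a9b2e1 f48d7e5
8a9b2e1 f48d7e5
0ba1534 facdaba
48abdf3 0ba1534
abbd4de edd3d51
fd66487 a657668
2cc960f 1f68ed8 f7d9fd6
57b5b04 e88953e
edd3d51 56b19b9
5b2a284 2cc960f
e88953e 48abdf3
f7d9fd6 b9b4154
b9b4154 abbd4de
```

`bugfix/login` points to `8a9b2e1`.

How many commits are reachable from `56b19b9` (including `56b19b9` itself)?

Walking parent pointers from 56b19b9: reachable set = {56b19b9, 8a9b2e1, a657668, f48d7e5, fd66487}.
That is 5 commits.

5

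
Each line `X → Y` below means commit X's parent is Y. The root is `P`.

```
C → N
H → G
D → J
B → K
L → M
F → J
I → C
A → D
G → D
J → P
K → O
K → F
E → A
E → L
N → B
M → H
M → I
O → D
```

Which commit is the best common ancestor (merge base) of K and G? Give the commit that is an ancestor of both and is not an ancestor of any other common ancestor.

Ancestors of K: {D, F, J, K, O, P}.
Ancestors of G: {D, G, J, P}.
Common ancestors: {D, J, P}.
Among these, D is not an ancestor of any other common ancestor — it is the merge base.

D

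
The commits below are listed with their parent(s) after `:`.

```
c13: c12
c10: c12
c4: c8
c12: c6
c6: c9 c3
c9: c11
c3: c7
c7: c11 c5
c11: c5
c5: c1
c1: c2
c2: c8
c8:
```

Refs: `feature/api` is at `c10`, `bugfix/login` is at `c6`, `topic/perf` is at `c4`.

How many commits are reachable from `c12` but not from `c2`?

Reachable from c12: {c1, c11, c12, c2, c3, c5, c6, c7, c8, c9}.
Reachable from c2: {c2, c8}.
In c12's history but not c2's: {c1, c11, c12, c3, c5, c6, c7, c9} — 8 commits.

8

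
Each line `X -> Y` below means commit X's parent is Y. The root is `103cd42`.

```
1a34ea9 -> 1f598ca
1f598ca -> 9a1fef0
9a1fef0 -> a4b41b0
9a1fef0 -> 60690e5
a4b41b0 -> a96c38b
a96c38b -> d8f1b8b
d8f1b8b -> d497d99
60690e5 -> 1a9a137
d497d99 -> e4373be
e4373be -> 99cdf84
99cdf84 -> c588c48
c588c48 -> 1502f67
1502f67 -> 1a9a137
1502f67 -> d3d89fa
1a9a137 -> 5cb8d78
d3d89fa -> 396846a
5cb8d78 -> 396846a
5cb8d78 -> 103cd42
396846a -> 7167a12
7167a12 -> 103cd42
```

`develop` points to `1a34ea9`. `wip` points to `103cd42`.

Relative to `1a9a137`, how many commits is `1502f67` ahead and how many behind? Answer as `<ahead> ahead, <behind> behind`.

Reachable from 1502f67: {103cd42, 1502f67, 1a9a137, 396846a, 5cb8d78, 7167a12, d3d89fa}.
Reachable from 1a9a137: {103cd42, 1a9a137, 396846a, 5cb8d78, 7167a12}.
Only in 1502f67's history (ahead): {1502f67, d3d89fa} — 2.
Only in 1a9a137's history (behind): {} — 0.

2 ahead, 0 behind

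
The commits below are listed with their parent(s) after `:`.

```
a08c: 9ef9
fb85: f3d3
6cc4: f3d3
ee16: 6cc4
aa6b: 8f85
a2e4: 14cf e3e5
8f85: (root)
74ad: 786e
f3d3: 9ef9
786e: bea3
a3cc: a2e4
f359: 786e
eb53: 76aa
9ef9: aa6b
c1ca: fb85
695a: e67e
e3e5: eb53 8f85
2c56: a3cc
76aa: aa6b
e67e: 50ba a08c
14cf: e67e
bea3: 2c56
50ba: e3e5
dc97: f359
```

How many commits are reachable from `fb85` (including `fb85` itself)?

5

Walking parent pointers from fb85: reachable set = {8f85, 9ef9, aa6b, f3d3, fb85}.
That is 5 commits.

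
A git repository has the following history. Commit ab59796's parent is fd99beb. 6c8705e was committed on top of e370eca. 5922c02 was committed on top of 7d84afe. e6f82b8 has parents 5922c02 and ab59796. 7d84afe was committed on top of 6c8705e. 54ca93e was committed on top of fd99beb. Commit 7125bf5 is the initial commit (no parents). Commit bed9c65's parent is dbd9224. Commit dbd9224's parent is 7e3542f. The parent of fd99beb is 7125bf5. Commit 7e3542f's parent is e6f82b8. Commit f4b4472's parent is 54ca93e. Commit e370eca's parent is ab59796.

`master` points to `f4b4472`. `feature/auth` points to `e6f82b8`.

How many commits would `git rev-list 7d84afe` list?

6

Walking parent pointers from 7d84afe: reachable set = {6c8705e, 7125bf5, 7d84afe, ab59796, e370eca, fd99beb}.
That is 6 commits.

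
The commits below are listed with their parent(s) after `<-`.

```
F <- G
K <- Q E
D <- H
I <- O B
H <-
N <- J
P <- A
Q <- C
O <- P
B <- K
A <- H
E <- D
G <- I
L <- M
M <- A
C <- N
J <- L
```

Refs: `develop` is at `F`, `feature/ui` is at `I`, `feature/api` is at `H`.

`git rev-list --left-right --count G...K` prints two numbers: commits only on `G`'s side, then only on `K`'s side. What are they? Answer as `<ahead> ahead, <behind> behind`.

5 ahead, 0 behind

Reachable from G: {A, B, C, D, E, G, H, I, J, K, L, M, N, O, P, Q}.
Reachable from K: {A, C, D, E, H, J, K, L, M, N, Q}.
Only in G's history (ahead): {B, G, I, O, P} — 5.
Only in K's history (behind): {} — 0.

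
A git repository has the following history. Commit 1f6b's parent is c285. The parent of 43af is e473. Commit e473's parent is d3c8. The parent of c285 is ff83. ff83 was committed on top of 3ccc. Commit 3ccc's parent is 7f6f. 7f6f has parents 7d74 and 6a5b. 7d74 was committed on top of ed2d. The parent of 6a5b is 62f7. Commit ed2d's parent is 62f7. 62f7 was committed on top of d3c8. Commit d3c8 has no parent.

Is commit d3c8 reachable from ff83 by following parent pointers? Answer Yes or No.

Ancestors of ff83 (commits reachable by following parents): {3ccc, 62f7, 6a5b, 7d74, 7f6f, d3c8, ed2d, ff83}.
d3c8 is in that set, so it is an ancestor of ff83.

Yes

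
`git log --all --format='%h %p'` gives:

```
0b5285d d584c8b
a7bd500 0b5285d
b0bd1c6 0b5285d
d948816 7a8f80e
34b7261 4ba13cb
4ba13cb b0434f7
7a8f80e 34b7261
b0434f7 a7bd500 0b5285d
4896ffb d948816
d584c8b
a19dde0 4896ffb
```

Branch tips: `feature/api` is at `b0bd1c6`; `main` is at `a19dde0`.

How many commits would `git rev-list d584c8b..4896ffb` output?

8

Reachable from 4896ffb: {0b5285d, 34b7261, 4896ffb, 4ba13cb, 7a8f80e, a7bd500, b0434f7, d584c8b, d948816}.
Reachable from d584c8b: {d584c8b}.
In 4896ffb's history but not d584c8b's: {0b5285d, 34b7261, 4896ffb, 4ba13cb, 7a8f80e, a7bd500, b0434f7, d948816} — 8 commits.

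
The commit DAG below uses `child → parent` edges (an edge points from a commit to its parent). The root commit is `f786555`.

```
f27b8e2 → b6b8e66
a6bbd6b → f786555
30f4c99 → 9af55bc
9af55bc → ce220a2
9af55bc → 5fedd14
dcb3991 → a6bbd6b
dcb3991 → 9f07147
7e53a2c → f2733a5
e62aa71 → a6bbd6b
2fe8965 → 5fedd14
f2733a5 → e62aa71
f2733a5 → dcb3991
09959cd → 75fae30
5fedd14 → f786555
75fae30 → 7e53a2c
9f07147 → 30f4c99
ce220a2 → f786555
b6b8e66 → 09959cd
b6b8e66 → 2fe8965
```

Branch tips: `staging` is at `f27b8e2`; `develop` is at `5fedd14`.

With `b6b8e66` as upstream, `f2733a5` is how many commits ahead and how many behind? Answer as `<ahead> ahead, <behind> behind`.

Reachable from f2733a5: {30f4c99, 5fedd14, 9af55bc, 9f07147, a6bbd6b, ce220a2, dcb3991, e62aa71, f2733a5, f786555}.
Reachable from b6b8e66: {09959cd, 2fe8965, 30f4c99, 5fedd14, 75fae30, 7e53a2c, 9af55bc, 9f07147, a6bbd6b, b6b8e66, ce220a2, dcb3991, e62aa71, f2733a5, f786555}.
Only in f2733a5's history (ahead): {} — 0.
Only in b6b8e66's history (behind): {09959cd, 2fe8965, 75fae30, 7e53a2c, b6b8e66} — 5.

0 ahead, 5 behind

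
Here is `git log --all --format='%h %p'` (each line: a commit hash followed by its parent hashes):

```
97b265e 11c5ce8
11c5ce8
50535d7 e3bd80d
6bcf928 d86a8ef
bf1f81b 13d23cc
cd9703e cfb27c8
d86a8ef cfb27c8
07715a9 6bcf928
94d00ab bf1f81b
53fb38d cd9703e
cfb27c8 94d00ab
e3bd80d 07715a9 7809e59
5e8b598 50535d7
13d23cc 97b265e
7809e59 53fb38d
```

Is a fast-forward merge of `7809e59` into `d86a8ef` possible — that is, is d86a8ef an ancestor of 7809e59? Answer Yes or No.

A fast-forward from d86a8ef to 7809e59 is possible iff d86a8ef is an ancestor of 7809e59.
Ancestors of 7809e59: {11c5ce8, 13d23cc, 53fb38d, 7809e59, 94d00ab, 97b265e, bf1f81b, cd9703e, cfb27c8}.
d86a8ef is not among them, so fast-forward is not possible.

No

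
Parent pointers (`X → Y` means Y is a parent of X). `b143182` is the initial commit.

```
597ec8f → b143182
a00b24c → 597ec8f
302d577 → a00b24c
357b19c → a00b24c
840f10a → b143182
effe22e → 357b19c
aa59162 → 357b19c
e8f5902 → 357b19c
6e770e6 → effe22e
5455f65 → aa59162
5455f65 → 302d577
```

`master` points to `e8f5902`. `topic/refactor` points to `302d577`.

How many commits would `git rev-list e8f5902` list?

Walking parent pointers from e8f5902: reachable set = {357b19c, 597ec8f, a00b24c, b143182, e8f5902}.
That is 5 commits.

5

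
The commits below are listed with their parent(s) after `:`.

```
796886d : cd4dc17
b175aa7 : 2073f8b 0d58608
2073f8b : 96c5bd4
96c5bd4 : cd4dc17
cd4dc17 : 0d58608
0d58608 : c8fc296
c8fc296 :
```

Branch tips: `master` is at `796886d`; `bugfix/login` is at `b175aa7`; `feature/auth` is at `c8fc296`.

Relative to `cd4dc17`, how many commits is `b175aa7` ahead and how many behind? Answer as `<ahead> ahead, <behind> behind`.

3 ahead, 0 behind

Reachable from b175aa7: {0d58608, 2073f8b, 96c5bd4, b175aa7, c8fc296, cd4dc17}.
Reachable from cd4dc17: {0d58608, c8fc296, cd4dc17}.
Only in b175aa7's history (ahead): {2073f8b, 96c5bd4, b175aa7} — 3.
Only in cd4dc17's history (behind): {} — 0.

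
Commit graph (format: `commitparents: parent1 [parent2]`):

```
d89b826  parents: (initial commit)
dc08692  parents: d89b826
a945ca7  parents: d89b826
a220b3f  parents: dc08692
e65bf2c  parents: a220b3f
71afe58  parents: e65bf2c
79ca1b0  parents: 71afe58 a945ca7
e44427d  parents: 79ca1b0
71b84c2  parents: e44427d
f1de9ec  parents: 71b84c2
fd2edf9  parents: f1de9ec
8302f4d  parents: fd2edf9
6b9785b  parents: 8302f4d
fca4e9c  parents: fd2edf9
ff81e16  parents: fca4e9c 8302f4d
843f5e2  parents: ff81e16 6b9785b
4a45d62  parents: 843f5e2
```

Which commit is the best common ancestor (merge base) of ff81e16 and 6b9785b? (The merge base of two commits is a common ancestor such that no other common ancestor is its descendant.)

8302f4d

Ancestors of ff81e16: {71afe58, 71b84c2, 79ca1b0, 8302f4d, a220b3f, a945ca7, d89b826, dc08692, e44427d, e65bf2c, f1de9ec, fca4e9c, fd2edf9, ff81e16}.
Ancestors of 6b9785b: {6b9785b, 71afe58, 71b84c2, 79ca1b0, 8302f4d, a220b3f, a945ca7, d89b826, dc08692, e44427d, e65bf2c, f1de9ec, fd2edf9}.
Common ancestors: {71afe58, 71b84c2, 79ca1b0, 8302f4d, a220b3f, a945ca7, d89b826, dc08692, e44427d, e65bf2c, f1de9ec, fd2edf9}.
Among these, 8302f4d is not an ancestor of any other common ancestor — it is the merge base.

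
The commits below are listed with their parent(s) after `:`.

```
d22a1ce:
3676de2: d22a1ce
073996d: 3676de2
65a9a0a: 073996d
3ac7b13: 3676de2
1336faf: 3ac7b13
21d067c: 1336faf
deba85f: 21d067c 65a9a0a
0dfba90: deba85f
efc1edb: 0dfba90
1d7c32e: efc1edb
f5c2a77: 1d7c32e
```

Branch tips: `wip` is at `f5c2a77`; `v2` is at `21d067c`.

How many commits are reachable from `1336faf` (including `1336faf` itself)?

4

Walking parent pointers from 1336faf: reachable set = {1336faf, 3676de2, 3ac7b13, d22a1ce}.
That is 4 commits.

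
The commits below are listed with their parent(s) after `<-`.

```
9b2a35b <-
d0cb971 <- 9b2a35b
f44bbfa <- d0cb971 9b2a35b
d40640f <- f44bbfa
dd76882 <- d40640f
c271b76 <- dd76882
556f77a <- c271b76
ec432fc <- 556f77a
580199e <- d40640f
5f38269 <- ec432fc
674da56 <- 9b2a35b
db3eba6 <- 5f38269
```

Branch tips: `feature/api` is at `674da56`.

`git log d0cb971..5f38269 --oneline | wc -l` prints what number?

Reachable from 5f38269: {556f77a, 5f38269, 9b2a35b, c271b76, d0cb971, d40640f, dd76882, ec432fc, f44bbfa}.
Reachable from d0cb971: {9b2a35b, d0cb971}.
In 5f38269's history but not d0cb971's: {556f77a, 5f38269, c271b76, d40640f, dd76882, ec432fc, f44bbfa} — 7 commits.

7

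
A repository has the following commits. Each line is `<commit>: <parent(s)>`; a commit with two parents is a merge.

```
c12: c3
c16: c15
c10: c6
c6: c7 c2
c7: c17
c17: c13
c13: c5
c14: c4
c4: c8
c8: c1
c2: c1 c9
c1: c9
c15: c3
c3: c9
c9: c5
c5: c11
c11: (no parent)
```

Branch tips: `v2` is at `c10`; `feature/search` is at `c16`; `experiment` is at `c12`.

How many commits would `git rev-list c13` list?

Walking parent pointers from c13: reachable set = {c11, c13, c5}.
That is 3 commits.

3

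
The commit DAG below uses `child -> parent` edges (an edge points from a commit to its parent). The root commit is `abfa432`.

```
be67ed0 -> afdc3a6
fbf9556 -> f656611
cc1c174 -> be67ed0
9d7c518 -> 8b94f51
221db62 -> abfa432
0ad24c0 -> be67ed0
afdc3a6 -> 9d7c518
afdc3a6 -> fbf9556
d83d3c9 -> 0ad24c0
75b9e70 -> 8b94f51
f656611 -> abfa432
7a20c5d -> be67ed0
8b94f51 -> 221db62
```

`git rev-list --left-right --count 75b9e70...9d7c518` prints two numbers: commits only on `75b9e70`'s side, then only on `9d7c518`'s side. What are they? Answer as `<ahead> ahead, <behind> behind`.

Reachable from 75b9e70: {221db62, 75b9e70, 8b94f51, abfa432}.
Reachable from 9d7c518: {221db62, 8b94f51, 9d7c518, abfa432}.
Only in 75b9e70's history (ahead): {75b9e70} — 1.
Only in 9d7c518's history (behind): {9d7c518} — 1.

1 ahead, 1 behind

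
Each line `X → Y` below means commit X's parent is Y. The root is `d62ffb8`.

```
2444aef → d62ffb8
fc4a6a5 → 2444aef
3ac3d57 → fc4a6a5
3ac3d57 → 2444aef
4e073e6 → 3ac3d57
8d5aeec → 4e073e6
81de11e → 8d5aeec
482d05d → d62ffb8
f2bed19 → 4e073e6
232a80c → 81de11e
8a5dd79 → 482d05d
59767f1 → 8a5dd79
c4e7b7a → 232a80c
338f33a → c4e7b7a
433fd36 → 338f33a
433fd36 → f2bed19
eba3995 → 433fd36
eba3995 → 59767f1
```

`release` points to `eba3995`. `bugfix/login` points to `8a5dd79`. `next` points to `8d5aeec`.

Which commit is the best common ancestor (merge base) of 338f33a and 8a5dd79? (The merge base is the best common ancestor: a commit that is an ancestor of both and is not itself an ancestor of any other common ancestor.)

d62ffb8

Ancestors of 338f33a: {232a80c, 2444aef, 338f33a, 3ac3d57, 4e073e6, 81de11e, 8d5aeec, c4e7b7a, d62ffb8, fc4a6a5}.
Ancestors of 8a5dd79: {482d05d, 8a5dd79, d62ffb8}.
Common ancestors: {d62ffb8}.
The only common ancestor is d62ffb8, so it is the merge base.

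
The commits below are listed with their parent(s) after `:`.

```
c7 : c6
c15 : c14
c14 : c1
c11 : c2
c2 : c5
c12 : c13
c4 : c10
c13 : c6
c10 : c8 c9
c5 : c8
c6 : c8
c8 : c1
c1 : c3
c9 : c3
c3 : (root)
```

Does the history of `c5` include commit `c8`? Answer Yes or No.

Ancestors of c5 (commits reachable by following parents): {c1, c3, c5, c8}.
c8 is in that set, so it is an ancestor of c5.

Yes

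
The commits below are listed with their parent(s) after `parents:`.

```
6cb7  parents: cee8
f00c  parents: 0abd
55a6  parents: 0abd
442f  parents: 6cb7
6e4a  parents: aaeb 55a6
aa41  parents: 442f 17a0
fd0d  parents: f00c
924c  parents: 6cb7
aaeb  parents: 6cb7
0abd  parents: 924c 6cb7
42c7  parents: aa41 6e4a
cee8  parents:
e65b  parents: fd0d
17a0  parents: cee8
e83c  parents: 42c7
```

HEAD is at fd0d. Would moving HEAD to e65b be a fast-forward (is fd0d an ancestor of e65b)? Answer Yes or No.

Yes

A fast-forward from fd0d to e65b is possible iff fd0d is an ancestor of e65b.
Ancestors of e65b: {0abd, 6cb7, 924c, cee8, e65b, f00c, fd0d}.
fd0d is among them, so fast-forward is possible.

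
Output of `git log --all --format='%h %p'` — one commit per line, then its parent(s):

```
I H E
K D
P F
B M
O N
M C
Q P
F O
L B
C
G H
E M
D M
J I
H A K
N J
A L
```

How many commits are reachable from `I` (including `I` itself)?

Walking parent pointers from I: reachable set = {A, B, C, D, E, H, I, K, L, M}.
That is 10 commits.

10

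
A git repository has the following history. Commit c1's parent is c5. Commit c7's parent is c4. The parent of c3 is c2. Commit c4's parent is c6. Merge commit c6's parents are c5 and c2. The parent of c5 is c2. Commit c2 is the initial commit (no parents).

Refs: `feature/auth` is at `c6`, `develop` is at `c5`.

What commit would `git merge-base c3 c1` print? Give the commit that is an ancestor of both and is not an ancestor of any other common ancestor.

Ancestors of c3: {c2, c3}.
Ancestors of c1: {c1, c2, c5}.
Common ancestors: {c2}.
The only common ancestor is c2, so it is the merge base.

c2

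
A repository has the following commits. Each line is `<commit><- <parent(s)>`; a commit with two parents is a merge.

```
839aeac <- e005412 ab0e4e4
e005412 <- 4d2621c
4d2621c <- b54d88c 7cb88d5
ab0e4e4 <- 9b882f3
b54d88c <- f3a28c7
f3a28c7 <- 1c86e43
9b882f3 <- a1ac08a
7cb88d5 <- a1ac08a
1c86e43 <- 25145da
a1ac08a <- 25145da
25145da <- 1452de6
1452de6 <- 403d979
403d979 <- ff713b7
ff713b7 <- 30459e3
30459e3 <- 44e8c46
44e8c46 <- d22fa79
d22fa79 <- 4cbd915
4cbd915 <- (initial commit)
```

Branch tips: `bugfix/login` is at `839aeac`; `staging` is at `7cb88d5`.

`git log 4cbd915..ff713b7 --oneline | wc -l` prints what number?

Reachable from ff713b7: {30459e3, 44e8c46, 4cbd915, d22fa79, ff713b7}.
Reachable from 4cbd915: {4cbd915}.
In ff713b7's history but not 4cbd915's: {30459e3, 44e8c46, d22fa79, ff713b7} — 4 commits.

4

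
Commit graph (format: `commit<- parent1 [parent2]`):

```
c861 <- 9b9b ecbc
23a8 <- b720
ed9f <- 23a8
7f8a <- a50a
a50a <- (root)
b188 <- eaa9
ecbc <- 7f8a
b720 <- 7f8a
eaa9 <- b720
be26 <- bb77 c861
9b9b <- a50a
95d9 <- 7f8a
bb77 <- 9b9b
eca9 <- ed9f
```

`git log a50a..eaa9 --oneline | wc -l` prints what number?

Reachable from eaa9: {7f8a, a50a, b720, eaa9}.
Reachable from a50a: {a50a}.
In eaa9's history but not a50a's: {7f8a, b720, eaa9} — 3 commits.

3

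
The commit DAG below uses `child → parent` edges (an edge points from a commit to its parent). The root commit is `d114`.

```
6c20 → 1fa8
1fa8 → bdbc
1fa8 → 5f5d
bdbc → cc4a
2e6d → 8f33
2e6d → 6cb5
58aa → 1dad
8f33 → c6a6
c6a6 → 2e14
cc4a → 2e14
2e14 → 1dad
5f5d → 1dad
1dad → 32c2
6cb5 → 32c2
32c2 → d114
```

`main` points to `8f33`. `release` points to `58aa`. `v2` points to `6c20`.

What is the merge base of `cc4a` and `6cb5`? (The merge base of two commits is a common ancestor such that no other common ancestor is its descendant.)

32c2

Ancestors of cc4a: {1dad, 2e14, 32c2, cc4a, d114}.
Ancestors of 6cb5: {32c2, 6cb5, d114}.
Common ancestors: {32c2, d114}.
Among these, 32c2 is not an ancestor of any other common ancestor — it is the merge base.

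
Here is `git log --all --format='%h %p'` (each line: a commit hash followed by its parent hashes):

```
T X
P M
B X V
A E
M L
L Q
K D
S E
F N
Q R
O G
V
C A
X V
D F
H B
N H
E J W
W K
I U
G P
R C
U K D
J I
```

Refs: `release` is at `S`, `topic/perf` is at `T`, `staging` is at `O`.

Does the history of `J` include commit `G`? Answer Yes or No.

Ancestors of J: {B, D, F, H, I, J, K, N, U, V, X}.
G is not in that set, so it is not an ancestor of J.

No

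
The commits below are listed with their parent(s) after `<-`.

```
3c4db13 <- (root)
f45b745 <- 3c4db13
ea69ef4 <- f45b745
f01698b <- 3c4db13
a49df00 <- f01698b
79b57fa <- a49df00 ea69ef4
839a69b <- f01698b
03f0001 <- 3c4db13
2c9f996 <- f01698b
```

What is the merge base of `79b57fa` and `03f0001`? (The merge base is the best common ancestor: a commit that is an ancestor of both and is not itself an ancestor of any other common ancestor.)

Ancestors of 79b57fa: {3c4db13, 79b57fa, a49df00, ea69ef4, f01698b, f45b745}.
Ancestors of 03f0001: {03f0001, 3c4db13}.
Common ancestors: {3c4db13}.
The only common ancestor is 3c4db13, so it is the merge base.

3c4db13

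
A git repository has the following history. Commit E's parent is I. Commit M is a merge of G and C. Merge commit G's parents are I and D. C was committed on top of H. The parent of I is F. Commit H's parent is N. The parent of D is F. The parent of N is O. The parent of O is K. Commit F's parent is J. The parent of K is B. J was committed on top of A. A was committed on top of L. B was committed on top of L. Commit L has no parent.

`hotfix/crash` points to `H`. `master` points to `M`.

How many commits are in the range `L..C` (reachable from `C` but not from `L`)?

6

Reachable from C: {B, C, H, K, L, N, O}.
Reachable from L: {L}.
In C's history but not L's: {B, C, H, K, N, O} — 6 commits.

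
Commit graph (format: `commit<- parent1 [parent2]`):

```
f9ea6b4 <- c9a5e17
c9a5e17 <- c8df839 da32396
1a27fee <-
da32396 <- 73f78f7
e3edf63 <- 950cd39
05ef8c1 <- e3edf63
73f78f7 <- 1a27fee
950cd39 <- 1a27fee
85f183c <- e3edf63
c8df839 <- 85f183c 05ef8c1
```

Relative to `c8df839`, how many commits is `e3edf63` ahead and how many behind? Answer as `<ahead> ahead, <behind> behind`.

Reachable from e3edf63: {1a27fee, 950cd39, e3edf63}.
Reachable from c8df839: {05ef8c1, 1a27fee, 85f183c, 950cd39, c8df839, e3edf63}.
Only in e3edf63's history (ahead): {} — 0.
Only in c8df839's history (behind): {05ef8c1, 85f183c, c8df839} — 3.

0 ahead, 3 behind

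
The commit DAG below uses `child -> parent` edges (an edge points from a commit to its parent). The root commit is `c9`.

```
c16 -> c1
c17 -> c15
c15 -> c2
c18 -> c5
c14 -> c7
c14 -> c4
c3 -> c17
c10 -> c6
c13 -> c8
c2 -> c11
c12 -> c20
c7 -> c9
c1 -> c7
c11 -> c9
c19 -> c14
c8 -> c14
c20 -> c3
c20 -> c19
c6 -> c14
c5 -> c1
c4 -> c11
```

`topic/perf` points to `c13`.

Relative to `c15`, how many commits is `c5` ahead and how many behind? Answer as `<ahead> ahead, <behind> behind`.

Reachable from c5: {c1, c5, c7, c9}.
Reachable from c15: {c11, c15, c2, c9}.
Only in c5's history (ahead): {c1, c5, c7} — 3.
Only in c15's history (behind): {c11, c15, c2} — 3.

3 ahead, 3 behind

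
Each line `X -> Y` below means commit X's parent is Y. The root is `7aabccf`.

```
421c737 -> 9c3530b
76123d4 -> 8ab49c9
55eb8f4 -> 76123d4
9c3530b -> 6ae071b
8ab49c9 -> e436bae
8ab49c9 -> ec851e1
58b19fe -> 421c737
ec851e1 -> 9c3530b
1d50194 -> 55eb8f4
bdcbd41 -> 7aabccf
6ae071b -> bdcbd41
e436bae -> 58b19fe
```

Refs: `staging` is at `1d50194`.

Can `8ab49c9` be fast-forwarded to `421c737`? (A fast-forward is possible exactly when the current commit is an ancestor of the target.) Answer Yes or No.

No

A fast-forward from 8ab49c9 to 421c737 is possible iff 8ab49c9 is an ancestor of 421c737.
Ancestors of 421c737: {421c737, 6ae071b, 7aabccf, 9c3530b, bdcbd41}.
8ab49c9 is not among them, so fast-forward is not possible.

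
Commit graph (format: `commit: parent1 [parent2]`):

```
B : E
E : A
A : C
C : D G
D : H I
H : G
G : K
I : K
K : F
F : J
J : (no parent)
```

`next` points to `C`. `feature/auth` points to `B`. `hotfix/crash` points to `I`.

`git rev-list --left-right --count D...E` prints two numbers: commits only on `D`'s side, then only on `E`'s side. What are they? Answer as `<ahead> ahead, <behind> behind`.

0 ahead, 3 behind

Reachable from D: {D, F, G, H, I, J, K}.
Reachable from E: {A, C, D, E, F, G, H, I, J, K}.
Only in D's history (ahead): {} — 0.
Only in E's history (behind): {A, C, E} — 3.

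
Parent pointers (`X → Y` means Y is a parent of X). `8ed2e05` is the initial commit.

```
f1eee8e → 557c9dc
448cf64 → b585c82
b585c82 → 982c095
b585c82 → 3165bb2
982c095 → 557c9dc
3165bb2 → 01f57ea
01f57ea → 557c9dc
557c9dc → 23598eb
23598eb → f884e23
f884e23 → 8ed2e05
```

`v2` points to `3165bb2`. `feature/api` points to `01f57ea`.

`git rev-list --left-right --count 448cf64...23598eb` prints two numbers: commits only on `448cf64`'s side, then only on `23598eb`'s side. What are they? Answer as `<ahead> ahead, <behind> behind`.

Reachable from 448cf64: {01f57ea, 23598eb, 3165bb2, 448cf64, 557c9dc, 8ed2e05, 982c095, b585c82, f884e23}.
Reachable from 23598eb: {23598eb, 8ed2e05, f884e23}.
Only in 448cf64's history (ahead): {01f57ea, 3165bb2, 448cf64, 557c9dc, 982c095, b585c82} — 6.
Only in 23598eb's history (behind): {} — 0.

6 ahead, 0 behind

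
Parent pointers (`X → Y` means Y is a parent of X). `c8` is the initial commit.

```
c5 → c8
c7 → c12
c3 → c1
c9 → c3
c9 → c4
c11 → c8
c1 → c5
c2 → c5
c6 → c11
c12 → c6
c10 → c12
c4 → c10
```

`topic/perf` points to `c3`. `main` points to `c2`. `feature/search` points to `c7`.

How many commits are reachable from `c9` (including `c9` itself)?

10

Walking parent pointers from c9: reachable set = {c1, c10, c11, c12, c3, c4, c5, c6, c8, c9}.
That is 10 commits.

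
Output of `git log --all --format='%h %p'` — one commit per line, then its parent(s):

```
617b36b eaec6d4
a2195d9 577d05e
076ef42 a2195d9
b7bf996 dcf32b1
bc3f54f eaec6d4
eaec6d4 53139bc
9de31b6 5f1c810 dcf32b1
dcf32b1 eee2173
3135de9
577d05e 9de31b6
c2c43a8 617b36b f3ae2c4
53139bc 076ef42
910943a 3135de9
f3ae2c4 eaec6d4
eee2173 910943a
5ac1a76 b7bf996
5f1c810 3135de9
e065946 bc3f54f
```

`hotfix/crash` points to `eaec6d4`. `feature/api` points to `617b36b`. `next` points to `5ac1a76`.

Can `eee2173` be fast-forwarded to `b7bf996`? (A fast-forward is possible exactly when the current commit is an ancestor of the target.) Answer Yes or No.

A fast-forward from eee2173 to b7bf996 is possible iff eee2173 is an ancestor of b7bf996.
Ancestors of b7bf996: {3135de9, 910943a, b7bf996, dcf32b1, eee2173}.
eee2173 is among them, so fast-forward is possible.

Yes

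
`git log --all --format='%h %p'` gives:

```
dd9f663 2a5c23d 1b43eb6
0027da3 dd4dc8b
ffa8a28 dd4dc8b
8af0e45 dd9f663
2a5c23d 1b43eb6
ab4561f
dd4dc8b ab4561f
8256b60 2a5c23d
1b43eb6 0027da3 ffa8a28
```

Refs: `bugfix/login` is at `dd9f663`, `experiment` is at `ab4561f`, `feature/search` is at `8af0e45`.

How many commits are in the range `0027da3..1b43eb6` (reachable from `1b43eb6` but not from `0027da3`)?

Reachable from 1b43eb6: {0027da3, 1b43eb6, ab4561f, dd4dc8b, ffa8a28}.
Reachable from 0027da3: {0027da3, ab4561f, dd4dc8b}.
In 1b43eb6's history but not 0027da3's: {1b43eb6, ffa8a28} — 2 commits.

2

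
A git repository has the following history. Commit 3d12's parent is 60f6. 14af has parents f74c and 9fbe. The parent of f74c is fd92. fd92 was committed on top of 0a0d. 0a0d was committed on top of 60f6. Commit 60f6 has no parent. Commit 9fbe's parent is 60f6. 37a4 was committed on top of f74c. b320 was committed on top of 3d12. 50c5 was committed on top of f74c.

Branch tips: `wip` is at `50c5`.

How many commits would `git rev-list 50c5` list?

5

Walking parent pointers from 50c5: reachable set = {0a0d, 50c5, 60f6, f74c, fd92}.
That is 5 commits.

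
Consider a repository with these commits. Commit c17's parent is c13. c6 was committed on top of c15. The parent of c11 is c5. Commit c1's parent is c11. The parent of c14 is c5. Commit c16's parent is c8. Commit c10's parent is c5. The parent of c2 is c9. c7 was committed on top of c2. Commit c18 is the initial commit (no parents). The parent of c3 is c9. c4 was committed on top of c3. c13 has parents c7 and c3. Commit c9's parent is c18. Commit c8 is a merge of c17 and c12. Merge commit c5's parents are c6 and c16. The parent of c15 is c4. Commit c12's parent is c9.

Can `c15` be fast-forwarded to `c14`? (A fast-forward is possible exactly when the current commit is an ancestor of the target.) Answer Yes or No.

Yes

A fast-forward from c15 to c14 is possible iff c15 is an ancestor of c14.
Ancestors of c14: {c12, c13, c14, c15, c16, c17, c18, c2, c3, c4, c5, c6, c7, c8, c9}.
c15 is among them, so fast-forward is possible.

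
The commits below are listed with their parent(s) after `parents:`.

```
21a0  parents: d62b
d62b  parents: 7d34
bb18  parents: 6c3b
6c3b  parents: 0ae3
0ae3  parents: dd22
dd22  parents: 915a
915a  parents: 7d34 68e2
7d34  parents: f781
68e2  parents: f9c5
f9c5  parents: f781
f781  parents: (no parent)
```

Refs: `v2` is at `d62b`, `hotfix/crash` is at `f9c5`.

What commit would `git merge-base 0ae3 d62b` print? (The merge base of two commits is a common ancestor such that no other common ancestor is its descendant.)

7d34

Ancestors of 0ae3: {0ae3, 68e2, 7d34, 915a, dd22, f781, f9c5}.
Ancestors of d62b: {7d34, d62b, f781}.
Common ancestors: {7d34, f781}.
Among these, 7d34 is not an ancestor of any other common ancestor — it is the merge base.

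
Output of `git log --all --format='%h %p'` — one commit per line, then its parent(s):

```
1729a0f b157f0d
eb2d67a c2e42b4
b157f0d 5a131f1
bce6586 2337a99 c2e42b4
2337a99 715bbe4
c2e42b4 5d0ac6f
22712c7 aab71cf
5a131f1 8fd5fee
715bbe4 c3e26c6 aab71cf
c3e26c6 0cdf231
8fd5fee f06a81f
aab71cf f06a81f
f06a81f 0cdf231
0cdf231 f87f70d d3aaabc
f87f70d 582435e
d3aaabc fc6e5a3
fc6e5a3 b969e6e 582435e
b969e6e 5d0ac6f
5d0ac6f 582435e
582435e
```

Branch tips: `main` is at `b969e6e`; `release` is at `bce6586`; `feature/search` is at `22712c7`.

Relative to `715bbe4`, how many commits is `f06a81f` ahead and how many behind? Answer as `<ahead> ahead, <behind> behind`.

0 ahead, 3 behind

Reachable from f06a81f: {0cdf231, 582435e, 5d0ac6f, b969e6e, d3aaabc, f06a81f, f87f70d, fc6e5a3}.
Reachable from 715bbe4: {0cdf231, 582435e, 5d0ac6f, 715bbe4, aab71cf, b969e6e, c3e26c6, d3aaabc, f06a81f, f87f70d, fc6e5a3}.
Only in f06a81f's history (ahead): {} — 0.
Only in 715bbe4's history (behind): {715bbe4, aab71cf, c3e26c6} — 3.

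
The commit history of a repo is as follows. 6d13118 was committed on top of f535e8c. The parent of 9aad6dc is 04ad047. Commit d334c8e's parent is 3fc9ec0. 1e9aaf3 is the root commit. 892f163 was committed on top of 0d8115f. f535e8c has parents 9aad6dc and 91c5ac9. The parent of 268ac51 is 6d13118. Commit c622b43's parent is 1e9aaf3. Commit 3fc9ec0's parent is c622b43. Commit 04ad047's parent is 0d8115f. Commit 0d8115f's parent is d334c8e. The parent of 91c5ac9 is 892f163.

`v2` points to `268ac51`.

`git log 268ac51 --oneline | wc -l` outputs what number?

Walking parent pointers from 268ac51: reachable set = {04ad047, 0d8115f, 1e9aaf3, 268ac51, 3fc9ec0, 6d13118, 892f163, 91c5ac9, 9aad6dc, c622b43, d334c8e, f535e8c}.
That is 12 commits.

12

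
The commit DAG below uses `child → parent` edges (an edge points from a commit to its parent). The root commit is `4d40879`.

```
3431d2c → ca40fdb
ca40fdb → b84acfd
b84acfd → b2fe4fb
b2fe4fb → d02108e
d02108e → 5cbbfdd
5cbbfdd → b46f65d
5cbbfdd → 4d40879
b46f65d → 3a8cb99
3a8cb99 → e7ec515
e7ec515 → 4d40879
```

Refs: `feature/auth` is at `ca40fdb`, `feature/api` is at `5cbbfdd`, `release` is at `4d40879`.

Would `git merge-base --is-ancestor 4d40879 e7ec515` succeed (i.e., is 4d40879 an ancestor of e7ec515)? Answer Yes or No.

Ancestors of e7ec515 (commits reachable by following parents): {4d40879, e7ec515}.
4d40879 is in that set, so it is an ancestor of e7ec515.

Yes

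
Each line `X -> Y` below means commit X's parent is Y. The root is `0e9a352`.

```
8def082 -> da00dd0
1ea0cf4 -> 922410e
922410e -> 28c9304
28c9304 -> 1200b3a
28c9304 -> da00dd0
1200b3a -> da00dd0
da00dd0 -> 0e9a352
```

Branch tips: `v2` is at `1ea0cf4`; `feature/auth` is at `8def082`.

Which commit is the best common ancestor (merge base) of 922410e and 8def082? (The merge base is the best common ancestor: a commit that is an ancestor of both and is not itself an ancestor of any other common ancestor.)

Ancestors of 922410e: {0e9a352, 1200b3a, 28c9304, 922410e, da00dd0}.
Ancestors of 8def082: {0e9a352, 8def082, da00dd0}.
Common ancestors: {0e9a352, da00dd0}.
Among these, da00dd0 is not an ancestor of any other common ancestor — it is the merge base.

da00dd0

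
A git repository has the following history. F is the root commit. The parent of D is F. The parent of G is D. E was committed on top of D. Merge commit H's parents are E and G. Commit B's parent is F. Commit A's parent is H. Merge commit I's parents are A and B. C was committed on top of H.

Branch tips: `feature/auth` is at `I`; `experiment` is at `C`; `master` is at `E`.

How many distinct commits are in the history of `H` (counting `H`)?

Walking parent pointers from H: reachable set = {D, E, F, G, H}.
That is 5 commits.

5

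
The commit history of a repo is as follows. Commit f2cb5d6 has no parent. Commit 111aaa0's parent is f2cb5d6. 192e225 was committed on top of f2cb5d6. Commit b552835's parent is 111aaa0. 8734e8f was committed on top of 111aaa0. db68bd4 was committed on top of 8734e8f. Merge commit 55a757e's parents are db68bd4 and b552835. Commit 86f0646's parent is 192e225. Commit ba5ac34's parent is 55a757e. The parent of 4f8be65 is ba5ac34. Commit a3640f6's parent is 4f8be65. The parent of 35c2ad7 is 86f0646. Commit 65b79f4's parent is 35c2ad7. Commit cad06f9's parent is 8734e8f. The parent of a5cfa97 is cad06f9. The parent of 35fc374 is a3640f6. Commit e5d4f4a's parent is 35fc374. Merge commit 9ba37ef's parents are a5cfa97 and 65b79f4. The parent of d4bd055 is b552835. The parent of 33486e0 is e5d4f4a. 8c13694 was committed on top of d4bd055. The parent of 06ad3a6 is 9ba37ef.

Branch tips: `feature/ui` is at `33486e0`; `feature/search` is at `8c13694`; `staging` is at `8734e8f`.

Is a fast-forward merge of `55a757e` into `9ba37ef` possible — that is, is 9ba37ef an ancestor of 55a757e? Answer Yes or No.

A fast-forward from 9ba37ef to 55a757e is possible iff 9ba37ef is an ancestor of 55a757e.
Ancestors of 55a757e: {111aaa0, 55a757e, 8734e8f, b552835, db68bd4, f2cb5d6}.
9ba37ef is not among them, so fast-forward is not possible.

No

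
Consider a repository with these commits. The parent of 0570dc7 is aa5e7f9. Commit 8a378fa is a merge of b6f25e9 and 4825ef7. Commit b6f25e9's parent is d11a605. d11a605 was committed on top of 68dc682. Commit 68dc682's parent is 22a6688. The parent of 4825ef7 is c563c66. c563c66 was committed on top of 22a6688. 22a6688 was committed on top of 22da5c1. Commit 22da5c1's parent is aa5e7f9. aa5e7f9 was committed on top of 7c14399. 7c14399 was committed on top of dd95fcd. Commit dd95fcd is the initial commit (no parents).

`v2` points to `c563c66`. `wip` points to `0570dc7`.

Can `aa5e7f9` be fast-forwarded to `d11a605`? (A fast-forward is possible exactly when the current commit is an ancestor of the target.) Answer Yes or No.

A fast-forward from aa5e7f9 to d11a605 is possible iff aa5e7f9 is an ancestor of d11a605.
Ancestors of d11a605: {22a6688, 22da5c1, 68dc682, 7c14399, aa5e7f9, d11a605, dd95fcd}.
aa5e7f9 is among them, so fast-forward is possible.

Yes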